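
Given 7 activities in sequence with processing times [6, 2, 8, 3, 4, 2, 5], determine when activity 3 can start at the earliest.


Activity 3 starts after activities 1 through 2 complete.
Predecessor durations: [6, 2]
ES = 6 + 2 = 8

8


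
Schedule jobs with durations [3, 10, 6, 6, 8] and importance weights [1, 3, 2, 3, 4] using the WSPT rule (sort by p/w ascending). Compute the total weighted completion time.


Compute p/w ratios and sort ascending (WSPT): [(6, 3), (8, 4), (3, 1), (6, 2), (10, 3)]
Compute weighted completion times:
  Job (p=6,w=3): C=6, w*C=3*6=18
  Job (p=8,w=4): C=14, w*C=4*14=56
  Job (p=3,w=1): C=17, w*C=1*17=17
  Job (p=6,w=2): C=23, w*C=2*23=46
  Job (p=10,w=3): C=33, w*C=3*33=99
Total weighted completion time = 236

236


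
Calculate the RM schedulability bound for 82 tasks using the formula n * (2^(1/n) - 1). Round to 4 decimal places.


Compute 2^(1/82) = 1.0084888420
Subtract 1: 1.0084888420 - 1 = 0.0084888420
Multiply by n: 82 * 0.0084888420 = 0.6960850440
Round to 4 dp: 0.6961

0.6961


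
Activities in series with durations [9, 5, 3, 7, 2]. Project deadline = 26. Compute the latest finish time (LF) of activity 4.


LF(activity 4) = deadline - sum of successor durations
Successors: activities 5 through 5 with durations [2]
Sum of successor durations = 2
LF = 26 - 2 = 24

24


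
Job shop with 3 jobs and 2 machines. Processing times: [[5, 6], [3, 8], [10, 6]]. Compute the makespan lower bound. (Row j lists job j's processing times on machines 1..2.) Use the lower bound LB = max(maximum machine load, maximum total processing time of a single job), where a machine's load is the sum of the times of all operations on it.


Machine loads:
  Machine 1: 5 + 3 + 10 = 18
  Machine 2: 6 + 8 + 6 = 20
Max machine load = 20
Job totals:
  Job 1: 11
  Job 2: 11
  Job 3: 16
Max job total = 16
Lower bound = max(20, 16) = 20

20


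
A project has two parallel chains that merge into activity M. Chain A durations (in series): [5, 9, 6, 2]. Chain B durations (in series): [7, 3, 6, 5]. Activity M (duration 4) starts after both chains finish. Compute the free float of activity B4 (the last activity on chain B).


ES(B4) = sum of predecessors on chain B = 16
EF(B4) = ES + duration = 16 + 5 = 21
Successor of B4 is M. ES(M) = max(sum(A), sum(B)) = max(22, 21) = 22
Free float = ES(successor) - EF(current) = 22 - 21 = 1

1


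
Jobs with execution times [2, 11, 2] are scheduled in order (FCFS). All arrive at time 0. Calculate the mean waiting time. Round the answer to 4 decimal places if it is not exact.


FCFS order (as given): [2, 11, 2]
Waiting times:
  Job 1: wait = 0
  Job 2: wait = 2
  Job 3: wait = 13
Sum of waiting times = 15
Average waiting time = 15/3 = 5.0

5.0


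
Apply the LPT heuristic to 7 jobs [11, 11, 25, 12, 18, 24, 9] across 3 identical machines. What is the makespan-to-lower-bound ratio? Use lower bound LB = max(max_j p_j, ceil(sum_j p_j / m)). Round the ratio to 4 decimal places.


LPT order: [25, 24, 18, 12, 11, 11, 9]
Machine loads after assignment: [36, 35, 39]
LPT makespan = 39
Lower bound = max(max_job, ceil(total/3)) = max(25, 37) = 37
Ratio = 39 / 37 = 1.0541

1.0541


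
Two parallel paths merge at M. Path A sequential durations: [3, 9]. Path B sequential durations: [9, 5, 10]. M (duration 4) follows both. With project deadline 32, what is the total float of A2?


Forward pass: ES(A2) = sum of predecessors on chain A = 3
EF = ES + duration = 3 + 9 = 12
Backward pass: LF(M) = deadline = 32; LS(M) = 32 - 4 = 28
LF(A2) = LS(M) - sum(successors on chain A) = 28 - 0 = 28
LS = LF - duration = 28 - 9 = 19
Total float = LS - ES = 19 - 3 = 16

16


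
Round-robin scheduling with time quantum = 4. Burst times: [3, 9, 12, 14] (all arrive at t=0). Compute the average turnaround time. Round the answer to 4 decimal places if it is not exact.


Time quantum = 4
Execution trace:
  J1 runs 3 units, time = 3
  J2 runs 4 units, time = 7
  J3 runs 4 units, time = 11
  J4 runs 4 units, time = 15
  J2 runs 4 units, time = 19
  J3 runs 4 units, time = 23
  J4 runs 4 units, time = 27
  J2 runs 1 units, time = 28
  J3 runs 4 units, time = 32
  J4 runs 4 units, time = 36
  J4 runs 2 units, time = 38
Finish times: [3, 28, 32, 38]
Average turnaround = 101/4 = 25.25

25.25


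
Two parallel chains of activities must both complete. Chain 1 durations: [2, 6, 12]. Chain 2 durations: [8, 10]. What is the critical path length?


Path A total = 2 + 6 + 12 = 20
Path B total = 8 + 10 = 18
Critical path = longest path = max(20, 18) = 20

20


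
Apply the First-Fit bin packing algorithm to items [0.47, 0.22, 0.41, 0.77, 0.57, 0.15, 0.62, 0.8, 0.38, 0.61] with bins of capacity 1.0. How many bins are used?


Place items sequentially using First-Fit:
  Item 0.47 -> new Bin 1
  Item 0.22 -> Bin 1 (now 0.69)
  Item 0.41 -> new Bin 2
  Item 0.77 -> new Bin 3
  Item 0.57 -> Bin 2 (now 0.98)
  Item 0.15 -> Bin 1 (now 0.84)
  Item 0.62 -> new Bin 4
  Item 0.8 -> new Bin 5
  Item 0.38 -> Bin 4 (now 1.0)
  Item 0.61 -> new Bin 6
Total bins used = 6

6


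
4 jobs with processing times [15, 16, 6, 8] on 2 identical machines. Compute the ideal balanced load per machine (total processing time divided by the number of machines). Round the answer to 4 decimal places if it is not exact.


Total processing time = 15 + 16 + 6 + 8 = 45
Number of machines = 2
Ideal balanced load = 45 / 2 = 22.5

22.5


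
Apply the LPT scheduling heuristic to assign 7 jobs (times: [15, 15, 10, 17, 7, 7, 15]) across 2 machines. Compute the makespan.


Sort jobs in decreasing order (LPT): [17, 15, 15, 15, 10, 7, 7]
Assign each job to the least loaded machine:
  Machine 1: jobs [17, 15, 7, 7], load = 46
  Machine 2: jobs [15, 15, 10], load = 40
Makespan = max load = 46

46


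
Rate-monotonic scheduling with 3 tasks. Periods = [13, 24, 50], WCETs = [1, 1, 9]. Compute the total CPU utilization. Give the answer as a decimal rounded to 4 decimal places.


Compute individual utilizations (exact fractions):
  Task 1: C/T = 1/13 (approx. 0.0769)
  Task 2: C/T = 1/24 (approx. 0.0417)
  Task 3: C/T = 9/50 (approx. 0.18)
Total utilization U = 1/13 + 1/24 + 9/50 = 2329/7800
Rounded to 4 decimal places: U = 0.2986
RM (Liu & Layland) bound for 3 tasks = 0.779763; compare with U = 2329/7800 (approx. 0.298590)
U <= bound, so schedulable by RM sufficient condition.

0.2986


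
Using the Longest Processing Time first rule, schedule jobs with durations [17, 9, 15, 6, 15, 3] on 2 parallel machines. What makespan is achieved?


Sort jobs in decreasing order (LPT): [17, 15, 15, 9, 6, 3]
Assign each job to the least loaded machine:
  Machine 1: jobs [17, 9, 6], load = 32
  Machine 2: jobs [15, 15, 3], load = 33
Makespan = max load = 33

33


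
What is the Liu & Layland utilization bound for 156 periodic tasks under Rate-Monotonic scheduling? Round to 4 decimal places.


Compute 2^(1/156) = 1.0044531370
Subtract 1: 1.0044531370 - 1 = 0.0044531370
Multiply by n: 156 * 0.0044531370 = 0.6946893720
Round to 4 dp: 0.6947

0.6947


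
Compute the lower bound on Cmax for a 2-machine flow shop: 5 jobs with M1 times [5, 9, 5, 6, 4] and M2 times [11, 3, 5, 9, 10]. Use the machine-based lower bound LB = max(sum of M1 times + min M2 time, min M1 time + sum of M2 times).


LB1 = sum(M1 times) + min(M2 times) = 29 + 3 = 32
LB2 = min(M1 times) + sum(M2 times) = 4 + 38 = 42
Lower bound = max(LB1, LB2) = max(32, 42) = 42

42


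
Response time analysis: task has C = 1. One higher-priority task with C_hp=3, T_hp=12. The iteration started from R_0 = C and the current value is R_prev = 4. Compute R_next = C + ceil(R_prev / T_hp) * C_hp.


R_next = C + ceil(R_prev / T_hp) * C_hp
ceil(4 / 12) = ceil(0.3333) = 1
Interference = 1 * 3 = 3
R_next = 1 + 3 = 4
R_next = R_prev, so the iteration has converged (response time = 4).

4


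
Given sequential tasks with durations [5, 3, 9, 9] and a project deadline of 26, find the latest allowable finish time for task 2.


LF(activity 2) = deadline - sum of successor durations
Successors: activities 3 through 4 with durations [9, 9]
Sum of successor durations = 18
LF = 26 - 18 = 8

8


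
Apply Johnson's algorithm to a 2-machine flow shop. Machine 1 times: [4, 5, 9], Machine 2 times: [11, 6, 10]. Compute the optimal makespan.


Apply Johnson's rule:
  Group 1 (a <= b): [(1, 4, 11), (2, 5, 6), (3, 9, 10)]
  Group 2 (a > b): []
Optimal job order: [1, 2, 3]
Schedule:
  Job 1: M1 done at 4, M2 done at 15
  Job 2: M1 done at 9, M2 done at 21
  Job 3: M1 done at 18, M2 done at 31
Makespan = 31

31


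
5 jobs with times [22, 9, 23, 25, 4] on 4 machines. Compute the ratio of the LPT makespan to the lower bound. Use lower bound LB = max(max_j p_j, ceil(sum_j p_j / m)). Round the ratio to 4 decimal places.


LPT order: [25, 23, 22, 9, 4]
Machine loads after assignment: [25, 23, 22, 13]
LPT makespan = 25
Lower bound = max(max_job, ceil(total/4)) = max(25, 21) = 25
Ratio = 25 / 25 = 1.0

1.0


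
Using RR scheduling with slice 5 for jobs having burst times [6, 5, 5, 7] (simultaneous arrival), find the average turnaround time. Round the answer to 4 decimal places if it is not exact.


Time quantum = 5
Execution trace:
  J1 runs 5 units, time = 5
  J2 runs 5 units, time = 10
  J3 runs 5 units, time = 15
  J4 runs 5 units, time = 20
  J1 runs 1 units, time = 21
  J4 runs 2 units, time = 23
Finish times: [21, 10, 15, 23]
Average turnaround = 69/4 = 17.25

17.25


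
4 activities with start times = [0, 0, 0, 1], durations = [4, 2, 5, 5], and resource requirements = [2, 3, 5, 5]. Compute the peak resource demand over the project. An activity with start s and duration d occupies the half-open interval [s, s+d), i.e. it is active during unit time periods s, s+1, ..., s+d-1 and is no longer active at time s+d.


Each activity i is active on [start_i, start_i + duration_i).
Compute total resource usage per time slot:
  t=0: active resources = [2, 3, 5], total = 10
  t=1: active resources = [2, 3, 5, 5], total = 15
  t=2: active resources = [2, 5, 5], total = 12
  t=3: active resources = [2, 5, 5], total = 12
  t=4: active resources = [5, 5], total = 10
  t=5: active resources = [5], total = 5
Peak resource demand = 15

15


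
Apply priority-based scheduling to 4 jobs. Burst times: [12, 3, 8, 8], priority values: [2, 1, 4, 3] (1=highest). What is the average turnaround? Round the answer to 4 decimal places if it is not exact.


Sort by priority (ascending = highest first):
Order: [(1, 3), (2, 12), (3, 8), (4, 8)]
Completion times:
  Priority 1, burst=3, C=3
  Priority 2, burst=12, C=15
  Priority 3, burst=8, C=23
  Priority 4, burst=8, C=31
Average turnaround = 72/4 = 18.0

18.0


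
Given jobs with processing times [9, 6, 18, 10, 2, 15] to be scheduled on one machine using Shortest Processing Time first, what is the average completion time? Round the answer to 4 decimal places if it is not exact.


Sort jobs by processing time (SPT order): [2, 6, 9, 10, 15, 18]
Compute completion times sequentially:
  Job 1: processing = 2, completes at 2
  Job 2: processing = 6, completes at 8
  Job 3: processing = 9, completes at 17
  Job 4: processing = 10, completes at 27
  Job 5: processing = 15, completes at 42
  Job 6: processing = 18, completes at 60
Sum of completion times = 156
Average completion time = 156/6 = 26.0

26.0


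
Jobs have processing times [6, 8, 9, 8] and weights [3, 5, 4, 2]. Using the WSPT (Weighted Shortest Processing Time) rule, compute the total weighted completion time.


Compute p/w ratios and sort ascending (WSPT): [(8, 5), (6, 3), (9, 4), (8, 2)]
Compute weighted completion times:
  Job (p=8,w=5): C=8, w*C=5*8=40
  Job (p=6,w=3): C=14, w*C=3*14=42
  Job (p=9,w=4): C=23, w*C=4*23=92
  Job (p=8,w=2): C=31, w*C=2*31=62
Total weighted completion time = 236

236


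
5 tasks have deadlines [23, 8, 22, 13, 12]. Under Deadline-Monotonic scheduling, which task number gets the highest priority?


Sort tasks by relative deadline (ascending):
  Task 2: deadline = 8
  Task 5: deadline = 12
  Task 4: deadline = 13
  Task 3: deadline = 22
  Task 1: deadline = 23
Priority order (highest first): [2, 5, 4, 3, 1]
Highest priority task = 2

2


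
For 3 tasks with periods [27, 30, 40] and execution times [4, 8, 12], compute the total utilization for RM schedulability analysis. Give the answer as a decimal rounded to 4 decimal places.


Compute individual utilizations (exact fractions):
  Task 1: C/T = 4/27 (approx. 0.1481)
  Task 2: C/T = 8/30 = 4/15 (approx. 0.2667)
  Task 3: C/T = 12/40 = 3/10 (approx. 0.3)
Total utilization U = 4/27 + 4/15 + 3/10 = 193/270
Rounded to 4 decimal places: U = 0.7148
RM (Liu & Layland) bound for 3 tasks = 0.779763; compare with U = 193/270 (approx. 0.714815)
U <= bound, so schedulable by RM sufficient condition.

0.7148


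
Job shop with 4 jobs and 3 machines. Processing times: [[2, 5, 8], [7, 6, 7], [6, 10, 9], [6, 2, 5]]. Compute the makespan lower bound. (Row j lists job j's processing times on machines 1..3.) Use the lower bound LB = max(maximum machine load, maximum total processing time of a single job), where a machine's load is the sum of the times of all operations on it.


Machine loads:
  Machine 1: 2 + 7 + 6 + 6 = 21
  Machine 2: 5 + 6 + 10 + 2 = 23
  Machine 3: 8 + 7 + 9 + 5 = 29
Max machine load = 29
Job totals:
  Job 1: 15
  Job 2: 20
  Job 3: 25
  Job 4: 13
Max job total = 25
Lower bound = max(29, 25) = 29

29


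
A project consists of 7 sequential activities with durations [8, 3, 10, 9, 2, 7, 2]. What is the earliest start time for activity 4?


Activity 4 starts after activities 1 through 3 complete.
Predecessor durations: [8, 3, 10]
ES = 8 + 3 + 10 = 21

21


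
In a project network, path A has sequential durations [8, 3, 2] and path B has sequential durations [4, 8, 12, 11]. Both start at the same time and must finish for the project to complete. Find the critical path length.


Path A total = 8 + 3 + 2 = 13
Path B total = 4 + 8 + 12 + 11 = 35
Critical path = longest path = max(13, 35) = 35

35


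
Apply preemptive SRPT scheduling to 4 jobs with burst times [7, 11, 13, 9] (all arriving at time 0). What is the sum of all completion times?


Since all jobs arrive at t=0, SRPT equals SPT ordering.
SPT order: [7, 9, 11, 13]
Completion times:
  Job 1: p=7, C=7
  Job 2: p=9, C=16
  Job 3: p=11, C=27
  Job 4: p=13, C=40
Total completion time = 7 + 16 + 27 + 40 = 90

90


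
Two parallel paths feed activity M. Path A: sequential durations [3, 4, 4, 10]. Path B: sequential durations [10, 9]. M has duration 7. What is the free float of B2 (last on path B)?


ES(B2) = sum of predecessors on chain B = 10
EF(B2) = ES + duration = 10 + 9 = 19
Successor of B2 is M. ES(M) = max(sum(A), sum(B)) = max(21, 19) = 21
Free float = ES(successor) - EF(current) = 21 - 19 = 2

2


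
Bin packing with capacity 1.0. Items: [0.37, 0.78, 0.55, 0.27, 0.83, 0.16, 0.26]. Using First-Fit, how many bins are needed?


Place items sequentially using First-Fit:
  Item 0.37 -> new Bin 1
  Item 0.78 -> new Bin 2
  Item 0.55 -> Bin 1 (now 0.92)
  Item 0.27 -> new Bin 3
  Item 0.83 -> new Bin 4
  Item 0.16 -> Bin 2 (now 0.94)
  Item 0.26 -> Bin 3 (now 0.53)
Total bins used = 4

4


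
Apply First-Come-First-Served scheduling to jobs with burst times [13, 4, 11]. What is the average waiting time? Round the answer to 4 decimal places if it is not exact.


FCFS order (as given): [13, 4, 11]
Waiting times:
  Job 1: wait = 0
  Job 2: wait = 13
  Job 3: wait = 17
Sum of waiting times = 30
Average waiting time = 30/3 = 10.0

10.0


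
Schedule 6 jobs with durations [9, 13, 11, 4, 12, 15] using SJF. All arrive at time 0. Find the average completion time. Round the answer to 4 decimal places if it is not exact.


SJF order (ascending): [4, 9, 11, 12, 13, 15]
Completion times:
  Job 1: burst=4, C=4
  Job 2: burst=9, C=13
  Job 3: burst=11, C=24
  Job 4: burst=12, C=36
  Job 5: burst=13, C=49
  Job 6: burst=15, C=64
Average completion = 190/6 = 31.6667

31.6667


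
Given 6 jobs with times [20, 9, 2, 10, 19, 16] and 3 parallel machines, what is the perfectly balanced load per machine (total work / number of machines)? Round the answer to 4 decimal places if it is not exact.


Total processing time = 20 + 9 + 2 + 10 + 19 + 16 = 76
Number of machines = 3
Ideal balanced load = 76 / 3 = 25.3333

25.3333


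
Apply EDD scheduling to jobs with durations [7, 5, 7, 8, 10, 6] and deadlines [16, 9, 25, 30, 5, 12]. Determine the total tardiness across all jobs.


Sort by due date (EDD order): [(10, 5), (5, 9), (6, 12), (7, 16), (7, 25), (8, 30)]
Compute completion times and tardiness:
  Job 1: p=10, d=5, C=10, tardiness=max(0,10-5)=5
  Job 2: p=5, d=9, C=15, tardiness=max(0,15-9)=6
  Job 3: p=6, d=12, C=21, tardiness=max(0,21-12)=9
  Job 4: p=7, d=16, C=28, tardiness=max(0,28-16)=12
  Job 5: p=7, d=25, C=35, tardiness=max(0,35-25)=10
  Job 6: p=8, d=30, C=43, tardiness=max(0,43-30)=13
Total tardiness = 55

55


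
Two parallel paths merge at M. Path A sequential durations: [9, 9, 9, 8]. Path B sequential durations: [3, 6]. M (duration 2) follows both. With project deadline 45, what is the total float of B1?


Forward pass: ES(B1) = sum of predecessors on chain B = 0
EF = ES + duration = 0 + 3 = 3
Backward pass: LF(M) = deadline = 45; LS(M) = 45 - 2 = 43
LF(B1) = LS(M) - sum(successors on chain B) = 43 - 6 = 37
LS = LF - duration = 37 - 3 = 34
Total float = LS - ES = 34 - 0 = 34

34


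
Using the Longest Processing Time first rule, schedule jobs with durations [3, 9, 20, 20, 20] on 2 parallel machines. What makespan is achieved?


Sort jobs in decreasing order (LPT): [20, 20, 20, 9, 3]
Assign each job to the least loaded machine:
  Machine 1: jobs [20, 20], load = 40
  Machine 2: jobs [20, 9, 3], load = 32
Makespan = max load = 40

40


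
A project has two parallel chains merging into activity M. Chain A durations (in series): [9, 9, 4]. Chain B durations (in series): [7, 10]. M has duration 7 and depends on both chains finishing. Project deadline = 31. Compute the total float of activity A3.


Forward pass: ES(A3) = sum of predecessors on chain A = 18
EF = ES + duration = 18 + 4 = 22
Backward pass: LF(M) = deadline = 31; LS(M) = 31 - 7 = 24
LF(A3) = LS(M) - sum(successors on chain A) = 24 - 0 = 24
LS = LF - duration = 24 - 4 = 20
Total float = LS - ES = 20 - 18 = 2

2


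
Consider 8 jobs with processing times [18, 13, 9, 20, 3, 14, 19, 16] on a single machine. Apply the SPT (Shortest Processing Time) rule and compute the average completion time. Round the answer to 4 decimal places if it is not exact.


Sort jobs by processing time (SPT order): [3, 9, 13, 14, 16, 18, 19, 20]
Compute completion times sequentially:
  Job 1: processing = 3, completes at 3
  Job 2: processing = 9, completes at 12
  Job 3: processing = 13, completes at 25
  Job 4: processing = 14, completes at 39
  Job 5: processing = 16, completes at 55
  Job 6: processing = 18, completes at 73
  Job 7: processing = 19, completes at 92
  Job 8: processing = 20, completes at 112
Sum of completion times = 411
Average completion time = 411/8 = 51.375

51.375


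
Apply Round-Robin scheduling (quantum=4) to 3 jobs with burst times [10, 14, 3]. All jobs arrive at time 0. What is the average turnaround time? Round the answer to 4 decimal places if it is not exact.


Time quantum = 4
Execution trace:
  J1 runs 4 units, time = 4
  J2 runs 4 units, time = 8
  J3 runs 3 units, time = 11
  J1 runs 4 units, time = 15
  J2 runs 4 units, time = 19
  J1 runs 2 units, time = 21
  J2 runs 4 units, time = 25
  J2 runs 2 units, time = 27
Finish times: [21, 27, 11]
Average turnaround = 59/3 = 19.6667

19.6667


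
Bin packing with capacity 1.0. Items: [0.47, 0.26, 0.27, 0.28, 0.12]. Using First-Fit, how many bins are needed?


Place items sequentially using First-Fit:
  Item 0.47 -> new Bin 1
  Item 0.26 -> Bin 1 (now 0.73)
  Item 0.27 -> Bin 1 (now 1.0)
  Item 0.28 -> new Bin 2
  Item 0.12 -> Bin 2 (now 0.4)
Total bins used = 2

2


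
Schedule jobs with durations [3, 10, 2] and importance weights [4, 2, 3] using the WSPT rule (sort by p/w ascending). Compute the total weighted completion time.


Compute p/w ratios and sort ascending (WSPT): [(2, 3), (3, 4), (10, 2)]
Compute weighted completion times:
  Job (p=2,w=3): C=2, w*C=3*2=6
  Job (p=3,w=4): C=5, w*C=4*5=20
  Job (p=10,w=2): C=15, w*C=2*15=30
Total weighted completion time = 56

56


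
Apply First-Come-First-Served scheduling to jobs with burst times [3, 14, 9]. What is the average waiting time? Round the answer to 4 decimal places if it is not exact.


FCFS order (as given): [3, 14, 9]
Waiting times:
  Job 1: wait = 0
  Job 2: wait = 3
  Job 3: wait = 17
Sum of waiting times = 20
Average waiting time = 20/3 = 6.6667

6.6667


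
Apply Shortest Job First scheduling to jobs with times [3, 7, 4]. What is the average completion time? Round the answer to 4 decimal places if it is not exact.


SJF order (ascending): [3, 4, 7]
Completion times:
  Job 1: burst=3, C=3
  Job 2: burst=4, C=7
  Job 3: burst=7, C=14
Average completion = 24/3 = 8.0

8.0


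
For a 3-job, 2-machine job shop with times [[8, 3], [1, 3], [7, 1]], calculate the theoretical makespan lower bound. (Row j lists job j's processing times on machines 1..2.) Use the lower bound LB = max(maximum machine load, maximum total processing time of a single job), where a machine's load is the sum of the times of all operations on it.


Machine loads:
  Machine 1: 8 + 1 + 7 = 16
  Machine 2: 3 + 3 + 1 = 7
Max machine load = 16
Job totals:
  Job 1: 11
  Job 2: 4
  Job 3: 8
Max job total = 11
Lower bound = max(16, 11) = 16

16


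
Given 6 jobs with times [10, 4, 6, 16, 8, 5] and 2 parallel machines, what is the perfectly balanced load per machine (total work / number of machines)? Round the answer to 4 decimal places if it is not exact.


Total processing time = 10 + 4 + 6 + 16 + 8 + 5 = 49
Number of machines = 2
Ideal balanced load = 49 / 2 = 24.5

24.5


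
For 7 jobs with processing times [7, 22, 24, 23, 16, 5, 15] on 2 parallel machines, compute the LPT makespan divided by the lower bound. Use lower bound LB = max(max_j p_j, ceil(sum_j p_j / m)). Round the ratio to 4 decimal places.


LPT order: [24, 23, 22, 16, 15, 7, 5]
Machine loads after assignment: [55, 57]
LPT makespan = 57
Lower bound = max(max_job, ceil(total/2)) = max(24, 56) = 56
Ratio = 57 / 56 = 1.0179

1.0179


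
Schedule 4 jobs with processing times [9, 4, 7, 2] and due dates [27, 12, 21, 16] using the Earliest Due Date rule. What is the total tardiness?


Sort by due date (EDD order): [(4, 12), (2, 16), (7, 21), (9, 27)]
Compute completion times and tardiness:
  Job 1: p=4, d=12, C=4, tardiness=max(0,4-12)=0
  Job 2: p=2, d=16, C=6, tardiness=max(0,6-16)=0
  Job 3: p=7, d=21, C=13, tardiness=max(0,13-21)=0
  Job 4: p=9, d=27, C=22, tardiness=max(0,22-27)=0
Total tardiness = 0

0


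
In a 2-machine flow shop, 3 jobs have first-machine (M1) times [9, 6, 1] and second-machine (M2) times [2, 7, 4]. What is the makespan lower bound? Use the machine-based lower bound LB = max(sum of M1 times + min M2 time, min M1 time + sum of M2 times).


LB1 = sum(M1 times) + min(M2 times) = 16 + 2 = 18
LB2 = min(M1 times) + sum(M2 times) = 1 + 13 = 14
Lower bound = max(LB1, LB2) = max(18, 14) = 18

18


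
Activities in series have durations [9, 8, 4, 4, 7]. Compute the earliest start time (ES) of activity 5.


Activity 5 starts after activities 1 through 4 complete.
Predecessor durations: [9, 8, 4, 4]
ES = 9 + 8 + 4 + 4 = 25

25


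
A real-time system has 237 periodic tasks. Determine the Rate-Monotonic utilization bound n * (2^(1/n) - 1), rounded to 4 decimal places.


Compute 2^(1/237) = 1.0029289527
Subtract 1: 1.0029289527 - 1 = 0.0029289527
Multiply by n: 237 * 0.0029289527 = 0.6941617899
Round to 4 dp: 0.6942

0.6942


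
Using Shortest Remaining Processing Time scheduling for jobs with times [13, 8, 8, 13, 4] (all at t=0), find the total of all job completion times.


Since all jobs arrive at t=0, SRPT equals SPT ordering.
SPT order: [4, 8, 8, 13, 13]
Completion times:
  Job 1: p=4, C=4
  Job 2: p=8, C=12
  Job 3: p=8, C=20
  Job 4: p=13, C=33
  Job 5: p=13, C=46
Total completion time = 4 + 12 + 20 + 33 + 46 = 115

115


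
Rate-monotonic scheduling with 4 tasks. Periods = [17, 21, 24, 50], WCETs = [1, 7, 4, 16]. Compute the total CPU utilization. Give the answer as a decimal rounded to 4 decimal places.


Compute individual utilizations (exact fractions):
  Task 1: C/T = 1/17 (approx. 0.0588)
  Task 2: C/T = 7/21 = 1/3 (approx. 0.3333)
  Task 3: C/T = 4/24 = 1/6 (approx. 0.1667)
  Task 4: C/T = 16/50 = 8/25 (approx. 0.32)
Total utilization U = 1/17 + 1/3 + 1/6 + 8/25 = 747/850
Rounded to 4 decimal places: U = 0.8788
RM (Liu & Layland) bound for 4 tasks = 0.756828; compare with U = 747/850 (approx. 0.878824)
bound < U <= 1, so the RM sufficient condition is not met (inconclusive; an exact test such as response-time analysis is needed).

0.8788


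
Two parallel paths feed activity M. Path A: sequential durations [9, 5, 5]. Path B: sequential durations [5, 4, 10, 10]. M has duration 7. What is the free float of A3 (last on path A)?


ES(A3) = sum of predecessors on chain A = 14
EF(A3) = ES + duration = 14 + 5 = 19
Successor of A3 is M. ES(M) = max(sum(A), sum(B)) = max(19, 29) = 29
Free float = ES(successor) - EF(current) = 29 - 19 = 10

10


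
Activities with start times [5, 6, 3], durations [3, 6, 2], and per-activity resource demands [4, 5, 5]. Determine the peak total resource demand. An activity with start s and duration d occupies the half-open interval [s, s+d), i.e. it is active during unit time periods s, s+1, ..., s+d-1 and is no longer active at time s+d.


Each activity i is active on [start_i, start_i + duration_i).
Compute total resource usage per time slot:
  t=0: active resources = [], total = 0
  t=1: active resources = [], total = 0
  t=2: active resources = [], total = 0
  t=3: active resources = [5], total = 5
  t=4: active resources = [5], total = 5
  t=5: active resources = [4], total = 4
  t=6: active resources = [4, 5], total = 9
  t=7: active resources = [4, 5], total = 9
  t=8: active resources = [5], total = 5
  t=9: active resources = [5], total = 5
  t=10: active resources = [5], total = 5
  t=11: active resources = [5], total = 5
Peak resource demand = 9

9


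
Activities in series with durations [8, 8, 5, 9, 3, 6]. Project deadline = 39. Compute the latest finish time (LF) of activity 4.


LF(activity 4) = deadline - sum of successor durations
Successors: activities 5 through 6 with durations [3, 6]
Sum of successor durations = 9
LF = 39 - 9 = 30

30


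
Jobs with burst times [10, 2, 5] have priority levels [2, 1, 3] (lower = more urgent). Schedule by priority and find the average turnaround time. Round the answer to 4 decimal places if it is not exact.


Sort by priority (ascending = highest first):
Order: [(1, 2), (2, 10), (3, 5)]
Completion times:
  Priority 1, burst=2, C=2
  Priority 2, burst=10, C=12
  Priority 3, burst=5, C=17
Average turnaround = 31/3 = 10.3333

10.3333


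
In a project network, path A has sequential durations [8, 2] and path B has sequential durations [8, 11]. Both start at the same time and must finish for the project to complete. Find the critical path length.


Path A total = 8 + 2 = 10
Path B total = 8 + 11 = 19
Critical path = longest path = max(10, 19) = 19

19


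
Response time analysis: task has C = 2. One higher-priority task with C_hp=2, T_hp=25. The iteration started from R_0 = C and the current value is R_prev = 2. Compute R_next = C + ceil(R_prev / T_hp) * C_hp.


R_next = C + ceil(R_prev / T_hp) * C_hp
ceil(2 / 25) = ceil(0.08) = 1
Interference = 1 * 2 = 2
R_next = 2 + 2 = 4

4


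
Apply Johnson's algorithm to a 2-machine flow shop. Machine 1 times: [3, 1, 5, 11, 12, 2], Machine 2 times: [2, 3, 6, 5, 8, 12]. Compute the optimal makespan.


Apply Johnson's rule:
  Group 1 (a <= b): [(2, 1, 3), (6, 2, 12), (3, 5, 6)]
  Group 2 (a > b): [(5, 12, 8), (4, 11, 5), (1, 3, 2)]
Optimal job order: [2, 6, 3, 5, 4, 1]
Schedule:
  Job 2: M1 done at 1, M2 done at 4
  Job 6: M1 done at 3, M2 done at 16
  Job 3: M1 done at 8, M2 done at 22
  Job 5: M1 done at 20, M2 done at 30
  Job 4: M1 done at 31, M2 done at 36
  Job 1: M1 done at 34, M2 done at 38
Makespan = 38

38


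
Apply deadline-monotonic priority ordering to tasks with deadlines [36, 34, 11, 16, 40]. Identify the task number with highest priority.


Sort tasks by relative deadline (ascending):
  Task 3: deadline = 11
  Task 4: deadline = 16
  Task 2: deadline = 34
  Task 1: deadline = 36
  Task 5: deadline = 40
Priority order (highest first): [3, 4, 2, 1, 5]
Highest priority task = 3

3


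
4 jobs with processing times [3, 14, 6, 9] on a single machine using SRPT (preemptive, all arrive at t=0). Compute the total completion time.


Since all jobs arrive at t=0, SRPT equals SPT ordering.
SPT order: [3, 6, 9, 14]
Completion times:
  Job 1: p=3, C=3
  Job 2: p=6, C=9
  Job 3: p=9, C=18
  Job 4: p=14, C=32
Total completion time = 3 + 9 + 18 + 32 = 62

62


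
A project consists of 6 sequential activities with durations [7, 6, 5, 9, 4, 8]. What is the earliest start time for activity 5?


Activity 5 starts after activities 1 through 4 complete.
Predecessor durations: [7, 6, 5, 9]
ES = 7 + 6 + 5 + 9 = 27

27


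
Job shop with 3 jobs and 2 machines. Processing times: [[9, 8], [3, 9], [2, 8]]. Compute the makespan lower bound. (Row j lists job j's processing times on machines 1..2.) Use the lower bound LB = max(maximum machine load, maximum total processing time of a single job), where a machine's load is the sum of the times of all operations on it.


Machine loads:
  Machine 1: 9 + 3 + 2 = 14
  Machine 2: 8 + 9 + 8 = 25
Max machine load = 25
Job totals:
  Job 1: 17
  Job 2: 12
  Job 3: 10
Max job total = 17
Lower bound = max(25, 17) = 25

25


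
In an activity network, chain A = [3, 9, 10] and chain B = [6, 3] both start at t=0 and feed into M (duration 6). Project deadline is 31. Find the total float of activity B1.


Forward pass: ES(B1) = sum of predecessors on chain B = 0
EF = ES + duration = 0 + 6 = 6
Backward pass: LF(M) = deadline = 31; LS(M) = 31 - 6 = 25
LF(B1) = LS(M) - sum(successors on chain B) = 25 - 3 = 22
LS = LF - duration = 22 - 6 = 16
Total float = LS - ES = 16 - 0 = 16

16


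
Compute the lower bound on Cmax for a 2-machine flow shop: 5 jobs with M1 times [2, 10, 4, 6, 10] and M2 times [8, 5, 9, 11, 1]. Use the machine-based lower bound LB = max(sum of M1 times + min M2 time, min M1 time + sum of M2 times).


LB1 = sum(M1 times) + min(M2 times) = 32 + 1 = 33
LB2 = min(M1 times) + sum(M2 times) = 2 + 34 = 36
Lower bound = max(LB1, LB2) = max(33, 36) = 36

36


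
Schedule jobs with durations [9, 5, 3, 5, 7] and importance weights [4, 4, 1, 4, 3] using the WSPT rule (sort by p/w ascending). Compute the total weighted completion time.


Compute p/w ratios and sort ascending (WSPT): [(5, 4), (5, 4), (9, 4), (7, 3), (3, 1)]
Compute weighted completion times:
  Job (p=5,w=4): C=5, w*C=4*5=20
  Job (p=5,w=4): C=10, w*C=4*10=40
  Job (p=9,w=4): C=19, w*C=4*19=76
  Job (p=7,w=3): C=26, w*C=3*26=78
  Job (p=3,w=1): C=29, w*C=1*29=29
Total weighted completion time = 243

243


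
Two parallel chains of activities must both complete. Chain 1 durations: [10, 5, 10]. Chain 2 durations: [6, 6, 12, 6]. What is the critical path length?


Path A total = 10 + 5 + 10 = 25
Path B total = 6 + 6 + 12 + 6 = 30
Critical path = longest path = max(25, 30) = 30

30


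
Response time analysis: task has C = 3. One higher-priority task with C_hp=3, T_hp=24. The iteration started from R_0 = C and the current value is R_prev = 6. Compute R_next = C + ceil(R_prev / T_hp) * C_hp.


R_next = C + ceil(R_prev / T_hp) * C_hp
ceil(6 / 24) = ceil(0.25) = 1
Interference = 1 * 3 = 3
R_next = 3 + 3 = 6
R_next = R_prev, so the iteration has converged (response time = 6).

6


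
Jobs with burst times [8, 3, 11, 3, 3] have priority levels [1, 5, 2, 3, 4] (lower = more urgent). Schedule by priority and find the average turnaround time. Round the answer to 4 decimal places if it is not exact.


Sort by priority (ascending = highest first):
Order: [(1, 8), (2, 11), (3, 3), (4, 3), (5, 3)]
Completion times:
  Priority 1, burst=8, C=8
  Priority 2, burst=11, C=19
  Priority 3, burst=3, C=22
  Priority 4, burst=3, C=25
  Priority 5, burst=3, C=28
Average turnaround = 102/5 = 20.4

20.4


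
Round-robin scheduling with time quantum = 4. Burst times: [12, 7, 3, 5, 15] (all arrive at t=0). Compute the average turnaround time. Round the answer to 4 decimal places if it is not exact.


Time quantum = 4
Execution trace:
  J1 runs 4 units, time = 4
  J2 runs 4 units, time = 8
  J3 runs 3 units, time = 11
  J4 runs 4 units, time = 15
  J5 runs 4 units, time = 19
  J1 runs 4 units, time = 23
  J2 runs 3 units, time = 26
  J4 runs 1 units, time = 27
  J5 runs 4 units, time = 31
  J1 runs 4 units, time = 35
  J5 runs 4 units, time = 39
  J5 runs 3 units, time = 42
Finish times: [35, 26, 11, 27, 42]
Average turnaround = 141/5 = 28.2

28.2


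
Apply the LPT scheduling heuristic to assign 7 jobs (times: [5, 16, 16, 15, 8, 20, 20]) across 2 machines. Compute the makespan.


Sort jobs in decreasing order (LPT): [20, 20, 16, 16, 15, 8, 5]
Assign each job to the least loaded machine:
  Machine 1: jobs [20, 16, 15], load = 51
  Machine 2: jobs [20, 16, 8, 5], load = 49
Makespan = max load = 51

51


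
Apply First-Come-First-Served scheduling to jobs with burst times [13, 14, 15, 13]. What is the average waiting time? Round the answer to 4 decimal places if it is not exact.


FCFS order (as given): [13, 14, 15, 13]
Waiting times:
  Job 1: wait = 0
  Job 2: wait = 13
  Job 3: wait = 27
  Job 4: wait = 42
Sum of waiting times = 82
Average waiting time = 82/4 = 20.5

20.5


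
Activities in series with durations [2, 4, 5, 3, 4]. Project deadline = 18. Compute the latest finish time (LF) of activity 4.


LF(activity 4) = deadline - sum of successor durations
Successors: activities 5 through 5 with durations [4]
Sum of successor durations = 4
LF = 18 - 4 = 14

14


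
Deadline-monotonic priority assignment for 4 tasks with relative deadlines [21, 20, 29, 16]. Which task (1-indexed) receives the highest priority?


Sort tasks by relative deadline (ascending):
  Task 4: deadline = 16
  Task 2: deadline = 20
  Task 1: deadline = 21
  Task 3: deadline = 29
Priority order (highest first): [4, 2, 1, 3]
Highest priority task = 4

4


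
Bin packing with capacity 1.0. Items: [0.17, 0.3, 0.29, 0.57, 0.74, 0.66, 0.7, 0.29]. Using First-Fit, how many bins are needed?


Place items sequentially using First-Fit:
  Item 0.17 -> new Bin 1
  Item 0.3 -> Bin 1 (now 0.47)
  Item 0.29 -> Bin 1 (now 0.76)
  Item 0.57 -> new Bin 2
  Item 0.74 -> new Bin 3
  Item 0.66 -> new Bin 4
  Item 0.7 -> new Bin 5
  Item 0.29 -> Bin 2 (now 0.86)
Total bins used = 5

5


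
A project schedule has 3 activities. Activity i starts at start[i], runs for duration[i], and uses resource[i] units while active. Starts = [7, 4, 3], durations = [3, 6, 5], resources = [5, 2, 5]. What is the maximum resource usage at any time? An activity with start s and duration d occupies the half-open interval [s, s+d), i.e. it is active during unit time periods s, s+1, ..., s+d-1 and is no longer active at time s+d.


Each activity i is active on [start_i, start_i + duration_i).
Compute total resource usage per time slot:
  t=0: active resources = [], total = 0
  t=1: active resources = [], total = 0
  t=2: active resources = [], total = 0
  t=3: active resources = [5], total = 5
  t=4: active resources = [2, 5], total = 7
  t=5: active resources = [2, 5], total = 7
  t=6: active resources = [2, 5], total = 7
  t=7: active resources = [5, 2, 5], total = 12
  t=8: active resources = [5, 2], total = 7
  t=9: active resources = [5, 2], total = 7
Peak resource demand = 12

12


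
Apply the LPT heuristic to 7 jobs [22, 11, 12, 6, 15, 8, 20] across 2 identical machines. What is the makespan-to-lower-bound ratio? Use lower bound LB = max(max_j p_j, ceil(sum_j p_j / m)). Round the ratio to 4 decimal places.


LPT order: [22, 20, 15, 12, 11, 8, 6]
Machine loads after assignment: [45, 49]
LPT makespan = 49
Lower bound = max(max_job, ceil(total/2)) = max(22, 47) = 47
Ratio = 49 / 47 = 1.0426

1.0426


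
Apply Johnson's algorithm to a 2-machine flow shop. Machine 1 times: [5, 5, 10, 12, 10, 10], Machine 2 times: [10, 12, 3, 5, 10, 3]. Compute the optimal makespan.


Apply Johnson's rule:
  Group 1 (a <= b): [(1, 5, 10), (2, 5, 12), (5, 10, 10)]
  Group 2 (a > b): [(4, 12, 5), (3, 10, 3), (6, 10, 3)]
Optimal job order: [1, 2, 5, 4, 3, 6]
Schedule:
  Job 1: M1 done at 5, M2 done at 15
  Job 2: M1 done at 10, M2 done at 27
  Job 5: M1 done at 20, M2 done at 37
  Job 4: M1 done at 32, M2 done at 42
  Job 3: M1 done at 42, M2 done at 45
  Job 6: M1 done at 52, M2 done at 55
Makespan = 55

55


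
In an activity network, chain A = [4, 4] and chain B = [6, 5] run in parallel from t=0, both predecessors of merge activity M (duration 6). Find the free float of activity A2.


ES(A2) = sum of predecessors on chain A = 4
EF(A2) = ES + duration = 4 + 4 = 8
Successor of A2 is M. ES(M) = max(sum(A), sum(B)) = max(8, 11) = 11
Free float = ES(successor) - EF(current) = 11 - 8 = 3

3


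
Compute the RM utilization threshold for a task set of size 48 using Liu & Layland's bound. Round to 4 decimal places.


Compute 2^(1/48) = 1.0145453349
Subtract 1: 1.0145453349 - 1 = 0.0145453349
Multiply by n: 48 * 0.0145453349 = 0.6981760752
Round to 4 dp: 0.6982

0.6982


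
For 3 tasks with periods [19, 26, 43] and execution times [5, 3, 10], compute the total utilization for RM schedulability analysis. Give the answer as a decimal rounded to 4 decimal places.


Compute individual utilizations (exact fractions):
  Task 1: C/T = 5/19 (approx. 0.2632)
  Task 2: C/T = 3/26 (approx. 0.1154)
  Task 3: C/T = 10/43 (approx. 0.2326)
Total utilization U = 5/19 + 3/26 + 10/43 = 12981/21242
Rounded to 4 decimal places: U = 0.6111
RM (Liu & Layland) bound for 3 tasks = 0.779763; compare with U = 12981/21242 (approx. 0.611101)
U <= bound, so schedulable by RM sufficient condition.

0.6111


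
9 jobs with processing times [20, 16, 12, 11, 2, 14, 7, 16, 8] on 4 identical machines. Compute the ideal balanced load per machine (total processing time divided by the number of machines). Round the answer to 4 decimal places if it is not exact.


Total processing time = 20 + 16 + 12 + 11 + 2 + 14 + 7 + 16 + 8 = 106
Number of machines = 4
Ideal balanced load = 106 / 4 = 26.5

26.5


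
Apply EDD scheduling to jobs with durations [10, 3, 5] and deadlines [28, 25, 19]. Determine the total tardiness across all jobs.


Sort by due date (EDD order): [(5, 19), (3, 25), (10, 28)]
Compute completion times and tardiness:
  Job 1: p=5, d=19, C=5, tardiness=max(0,5-19)=0
  Job 2: p=3, d=25, C=8, tardiness=max(0,8-25)=0
  Job 3: p=10, d=28, C=18, tardiness=max(0,18-28)=0
Total tardiness = 0

0


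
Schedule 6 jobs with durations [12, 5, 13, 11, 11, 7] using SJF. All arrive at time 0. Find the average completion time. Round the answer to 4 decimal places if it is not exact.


SJF order (ascending): [5, 7, 11, 11, 12, 13]
Completion times:
  Job 1: burst=5, C=5
  Job 2: burst=7, C=12
  Job 3: burst=11, C=23
  Job 4: burst=11, C=34
  Job 5: burst=12, C=46
  Job 6: burst=13, C=59
Average completion = 179/6 = 29.8333

29.8333


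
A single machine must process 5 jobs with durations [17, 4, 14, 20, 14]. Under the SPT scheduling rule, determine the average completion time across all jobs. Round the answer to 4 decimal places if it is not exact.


Sort jobs by processing time (SPT order): [4, 14, 14, 17, 20]
Compute completion times sequentially:
  Job 1: processing = 4, completes at 4
  Job 2: processing = 14, completes at 18
  Job 3: processing = 14, completes at 32
  Job 4: processing = 17, completes at 49
  Job 5: processing = 20, completes at 69
Sum of completion times = 172
Average completion time = 172/5 = 34.4

34.4
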